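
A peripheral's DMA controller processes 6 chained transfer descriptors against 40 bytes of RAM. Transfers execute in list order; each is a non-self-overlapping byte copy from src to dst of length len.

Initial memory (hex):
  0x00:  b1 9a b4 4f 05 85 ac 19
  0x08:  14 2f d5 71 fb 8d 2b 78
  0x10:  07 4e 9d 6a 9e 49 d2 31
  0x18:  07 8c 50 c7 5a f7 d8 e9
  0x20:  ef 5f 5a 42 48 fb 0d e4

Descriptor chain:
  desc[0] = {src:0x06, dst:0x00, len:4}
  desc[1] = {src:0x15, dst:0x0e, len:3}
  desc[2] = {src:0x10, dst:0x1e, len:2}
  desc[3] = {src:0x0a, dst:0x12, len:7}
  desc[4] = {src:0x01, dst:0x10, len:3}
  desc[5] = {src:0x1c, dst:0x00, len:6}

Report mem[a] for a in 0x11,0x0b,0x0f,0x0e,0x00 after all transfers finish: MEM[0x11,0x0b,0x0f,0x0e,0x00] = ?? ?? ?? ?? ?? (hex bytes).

MEM[0x11,0x0b,0x0f,0x0e,0x00] = 14 71 d2 49 5a

[0] 0x06->0x00 len=4 : ac 19 14 2f
[1] 0x15->0x0e len=3 : 49 d2 31
[2] 0x10->0x1e len=2 : 31 4e
[3] 0x0a->0x12 len=7 : d5 71 fb 8d 49 d2 31
[4] 0x01->0x10 len=3 : 19 14 2f
[5] 0x1c->0x00 len=6 : 5a f7 31 4e ef 5f
query mem[0x11]=0x14, mem[0x0b]=0x71, mem[0x0f]=0xd2, mem[0x0e]=0x49, mem[0x00]=0x5a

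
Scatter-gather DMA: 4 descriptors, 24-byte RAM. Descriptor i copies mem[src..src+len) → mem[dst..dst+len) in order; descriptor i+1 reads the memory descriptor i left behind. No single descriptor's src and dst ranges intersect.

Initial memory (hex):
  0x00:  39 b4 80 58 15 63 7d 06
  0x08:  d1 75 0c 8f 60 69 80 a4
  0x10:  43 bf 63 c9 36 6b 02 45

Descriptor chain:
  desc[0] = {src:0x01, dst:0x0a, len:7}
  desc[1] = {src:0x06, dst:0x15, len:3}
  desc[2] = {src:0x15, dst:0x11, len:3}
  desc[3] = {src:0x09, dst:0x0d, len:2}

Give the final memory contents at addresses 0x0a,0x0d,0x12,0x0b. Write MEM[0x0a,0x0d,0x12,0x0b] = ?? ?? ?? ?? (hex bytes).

#0 dst[0x0a+7] := {0xb4,0x80,0x58,0x15,0x63,0x7d,0x06}
#1 dst[0x15+3] := {0x7d,0x06,0xd1}
#2 dst[0x11+3] := {0x7d,0x06,0xd1}
#3 dst[0x0d+2] := {0x75,0xb4}
query mem[0x0a]=0xb4, mem[0x0d]=0x75, mem[0x12]=0x06, mem[0x0b]=0x80

MEM[0x0a,0x0d,0x12,0x0b] = b4 75 06 80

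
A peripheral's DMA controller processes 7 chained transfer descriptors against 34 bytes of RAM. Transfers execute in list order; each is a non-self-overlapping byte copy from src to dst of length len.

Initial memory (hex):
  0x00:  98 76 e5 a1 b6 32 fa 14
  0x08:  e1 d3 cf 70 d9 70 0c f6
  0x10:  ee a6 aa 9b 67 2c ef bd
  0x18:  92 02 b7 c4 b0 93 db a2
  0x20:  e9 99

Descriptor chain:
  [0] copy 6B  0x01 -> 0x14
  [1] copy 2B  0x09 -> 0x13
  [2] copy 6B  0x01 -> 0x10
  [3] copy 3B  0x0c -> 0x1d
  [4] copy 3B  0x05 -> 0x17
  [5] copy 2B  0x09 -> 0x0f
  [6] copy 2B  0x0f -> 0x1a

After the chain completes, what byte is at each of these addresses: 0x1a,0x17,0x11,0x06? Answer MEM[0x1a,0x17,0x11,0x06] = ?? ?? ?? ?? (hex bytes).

MEM[0x1a,0x17,0x11,0x06] = d3 32 e5 fa

[0] 0x01->0x14 len=6 : 76 e5 a1 b6 32 fa
[1] 0x09->0x13 len=2 : d3 cf
[2] 0x01->0x10 len=6 : 76 e5 a1 b6 32 fa
[3] 0x0c->0x1d len=3 : d9 70 0c
[4] 0x05->0x17 len=3 : 32 fa 14
[5] 0x09->0x0f len=2 : d3 cf
[6] 0x0f->0x1a len=2 : d3 cf
query mem[0x1a]=0xd3, mem[0x17]=0x32, mem[0x11]=0xe5, mem[0x06]=0xfa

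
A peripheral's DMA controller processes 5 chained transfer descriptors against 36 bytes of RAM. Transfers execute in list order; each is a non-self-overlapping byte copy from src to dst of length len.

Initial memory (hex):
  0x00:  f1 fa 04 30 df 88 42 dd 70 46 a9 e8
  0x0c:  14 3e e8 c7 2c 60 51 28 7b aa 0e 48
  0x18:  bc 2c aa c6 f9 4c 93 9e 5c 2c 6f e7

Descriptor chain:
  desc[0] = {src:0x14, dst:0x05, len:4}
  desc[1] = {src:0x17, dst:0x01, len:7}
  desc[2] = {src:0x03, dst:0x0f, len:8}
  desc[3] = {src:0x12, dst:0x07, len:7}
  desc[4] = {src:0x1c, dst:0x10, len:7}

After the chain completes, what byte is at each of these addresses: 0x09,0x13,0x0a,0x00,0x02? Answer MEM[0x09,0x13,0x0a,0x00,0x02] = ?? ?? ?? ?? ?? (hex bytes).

#0 dst[0x05+4] := {0x7b,0xaa,0x0e,0x48}
#1 dst[0x01+7] := {0x48,0xbc,0x2c,0xaa,0xc6,0xf9,0x4c}
#2 dst[0x0f+8] := {0x2c,0xaa,0xc6,0xf9,0x4c,0x48,0x46,0xa9}
#3 dst[0x07+7] := {0xf9,0x4c,0x48,0x46,0xa9,0x48,0xbc}
#4 dst[0x10+7] := {0xf9,0x4c,0x93,0x9e,0x5c,0x2c,0x6f}
query mem[0x09]=0x48, mem[0x13]=0x9e, mem[0x0a]=0x46, mem[0x00]=0xf1, mem[0x02]=0xbc

MEM[0x09,0x13,0x0a,0x00,0x02] = 48 9e 46 f1 bc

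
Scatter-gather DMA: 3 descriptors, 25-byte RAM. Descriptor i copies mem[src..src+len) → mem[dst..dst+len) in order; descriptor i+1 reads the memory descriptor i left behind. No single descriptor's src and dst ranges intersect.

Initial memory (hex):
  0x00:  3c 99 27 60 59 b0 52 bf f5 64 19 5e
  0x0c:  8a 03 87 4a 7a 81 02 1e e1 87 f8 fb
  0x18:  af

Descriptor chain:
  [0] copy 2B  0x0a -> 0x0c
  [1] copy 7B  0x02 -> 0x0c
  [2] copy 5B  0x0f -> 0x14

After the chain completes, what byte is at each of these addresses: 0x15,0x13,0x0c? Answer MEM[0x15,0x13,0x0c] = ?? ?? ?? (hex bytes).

MEM[0x15,0x13,0x0c] = 52 1e 27

  after D0: wrote 2B at 0x0c = 195e
  after D1: wrote 7B at 0x0c = 276059b052bff5
  after D2: wrote 5B at 0x14 = b052bff51e
query mem[0x15]=0x52, mem[0x13]=0x1e, mem[0x0c]=0x27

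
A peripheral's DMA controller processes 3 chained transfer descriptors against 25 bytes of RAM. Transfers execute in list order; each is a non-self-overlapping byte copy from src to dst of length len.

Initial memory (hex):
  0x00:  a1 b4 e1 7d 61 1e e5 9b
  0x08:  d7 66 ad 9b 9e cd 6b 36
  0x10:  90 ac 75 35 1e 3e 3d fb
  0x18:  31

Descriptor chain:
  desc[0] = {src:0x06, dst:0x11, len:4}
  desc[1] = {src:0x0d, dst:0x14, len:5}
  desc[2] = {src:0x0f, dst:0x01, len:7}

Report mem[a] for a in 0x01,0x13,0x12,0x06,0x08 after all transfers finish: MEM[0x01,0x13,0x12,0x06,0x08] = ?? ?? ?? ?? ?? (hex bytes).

MEM[0x01,0x13,0x12,0x06,0x08] = 36 d7 9b cd d7

D0: mem[0x11..0x14] <- [e5 9b d7 66]
D1: mem[0x14..0x18] <- [cd 6b 36 90 e5]
D2: mem[0x01..0x07] <- [36 90 e5 9b d7 cd 6b]
query mem[0x01]=0x36, mem[0x13]=0xd7, mem[0x12]=0x9b, mem[0x06]=0xcd, mem[0x08]=0xd7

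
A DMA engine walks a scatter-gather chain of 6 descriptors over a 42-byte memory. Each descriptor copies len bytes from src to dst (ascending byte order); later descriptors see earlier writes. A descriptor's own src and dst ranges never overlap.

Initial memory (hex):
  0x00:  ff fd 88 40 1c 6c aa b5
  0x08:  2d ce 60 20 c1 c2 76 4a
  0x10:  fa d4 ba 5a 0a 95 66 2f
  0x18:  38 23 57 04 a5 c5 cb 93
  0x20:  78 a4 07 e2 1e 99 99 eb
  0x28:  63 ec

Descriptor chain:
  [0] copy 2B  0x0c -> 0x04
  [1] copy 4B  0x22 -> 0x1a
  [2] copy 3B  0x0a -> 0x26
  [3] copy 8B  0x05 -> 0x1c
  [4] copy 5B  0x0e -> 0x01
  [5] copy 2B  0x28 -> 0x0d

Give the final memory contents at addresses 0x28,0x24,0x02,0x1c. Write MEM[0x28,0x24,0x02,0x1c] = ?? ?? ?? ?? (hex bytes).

#0 dst[0x04+2] := {0xc1,0xc2}
#1 dst[0x1a+4] := {0x07,0xe2,0x1e,0x99}
#2 dst[0x26+3] := {0x60,0x20,0xc1}
#3 dst[0x1c+8] := {0xc2,0xaa,0xb5,0x2d,0xce,0x60,0x20,0xc1}
#4 dst[0x01+5] := {0x76,0x4a,0xfa,0xd4,0xba}
#5 dst[0x0d+2] := {0xc1,0xec}
query mem[0x28]=0xc1, mem[0x24]=0x1e, mem[0x02]=0x4a, mem[0x1c]=0xc2

MEM[0x28,0x24,0x02,0x1c] = c1 1e 4a c2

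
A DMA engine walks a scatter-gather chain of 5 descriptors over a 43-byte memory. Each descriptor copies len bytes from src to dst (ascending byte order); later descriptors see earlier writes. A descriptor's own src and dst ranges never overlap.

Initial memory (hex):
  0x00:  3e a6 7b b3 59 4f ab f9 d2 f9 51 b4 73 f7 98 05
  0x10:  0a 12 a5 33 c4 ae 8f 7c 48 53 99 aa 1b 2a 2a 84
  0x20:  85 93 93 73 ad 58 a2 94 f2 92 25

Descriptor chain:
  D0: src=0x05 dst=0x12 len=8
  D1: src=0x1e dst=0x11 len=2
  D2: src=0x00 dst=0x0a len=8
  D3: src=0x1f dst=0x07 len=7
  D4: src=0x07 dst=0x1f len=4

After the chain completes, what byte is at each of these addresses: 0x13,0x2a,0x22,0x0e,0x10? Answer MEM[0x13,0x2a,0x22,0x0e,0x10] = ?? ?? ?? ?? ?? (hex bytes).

MEM[0x13,0x2a,0x22,0x0e,0x10] = ab 25 93 59 ab

  after D0: wrote 8B at 0x12 = 4fabf9d2f951b473
  after D1: wrote 2B at 0x11 = 2a84
  after D2: wrote 8B at 0x0a = 3ea67bb3594fabf9
  after D3: wrote 7B at 0x07 = 8485939373ad58
  after D4: wrote 4B at 0x1f = 84859393
query mem[0x13]=0xab, mem[0x2a]=0x25, mem[0x22]=0x93, mem[0x0e]=0x59, mem[0x10]=0xab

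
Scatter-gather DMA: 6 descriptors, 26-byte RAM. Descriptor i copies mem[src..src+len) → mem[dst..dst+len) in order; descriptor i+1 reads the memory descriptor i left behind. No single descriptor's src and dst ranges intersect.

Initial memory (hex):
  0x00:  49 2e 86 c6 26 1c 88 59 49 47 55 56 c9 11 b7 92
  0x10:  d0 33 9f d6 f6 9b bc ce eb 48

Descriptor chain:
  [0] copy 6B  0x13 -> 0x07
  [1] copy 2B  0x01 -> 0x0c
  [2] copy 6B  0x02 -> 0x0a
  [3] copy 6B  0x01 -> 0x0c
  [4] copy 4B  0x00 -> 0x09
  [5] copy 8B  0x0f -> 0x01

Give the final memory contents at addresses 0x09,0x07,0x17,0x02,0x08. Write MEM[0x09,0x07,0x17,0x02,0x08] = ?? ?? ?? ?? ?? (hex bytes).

  after D0: wrote 6B at 0x07 = d6f69bbcceeb
  after D1: wrote 2B at 0x0c = 2e86
  after D2: wrote 6B at 0x0a = 86c6261c88d6
  after D3: wrote 6B at 0x0c = 2e86c6261c88
  after D4: wrote 4B at 0x09 = 492e86c6
  after D5: wrote 8B at 0x01 = 261c889fd6f69bbc
query mem[0x09]=0x49, mem[0x07]=0x9b, mem[0x17]=0xce, mem[0x02]=0x1c, mem[0x08]=0xbc

MEM[0x09,0x07,0x17,0x02,0x08] = 49 9b ce 1c bc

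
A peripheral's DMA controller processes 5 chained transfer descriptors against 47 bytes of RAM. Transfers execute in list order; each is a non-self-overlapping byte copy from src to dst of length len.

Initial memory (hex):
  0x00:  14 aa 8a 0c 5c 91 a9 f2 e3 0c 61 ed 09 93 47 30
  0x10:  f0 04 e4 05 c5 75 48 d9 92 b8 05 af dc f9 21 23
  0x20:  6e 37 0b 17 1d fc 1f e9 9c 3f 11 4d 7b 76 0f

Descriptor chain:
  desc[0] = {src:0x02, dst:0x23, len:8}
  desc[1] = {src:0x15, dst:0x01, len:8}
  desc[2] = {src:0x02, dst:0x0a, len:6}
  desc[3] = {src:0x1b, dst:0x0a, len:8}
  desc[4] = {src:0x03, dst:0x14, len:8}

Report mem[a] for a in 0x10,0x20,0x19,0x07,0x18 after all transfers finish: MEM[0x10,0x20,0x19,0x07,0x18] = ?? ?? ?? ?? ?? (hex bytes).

D0: mem[0x23..0x2a] <- [8a 0c 5c 91 a9 f2 e3 0c]
D1: mem[0x01..0x08] <- [75 48 d9 92 b8 05 af dc]
D2: mem[0x0a..0x0f] <- [48 d9 92 b8 05 af]
D3: mem[0x0a..0x11] <- [af dc f9 21 23 6e 37 0b]
D4: mem[0x14..0x1b] <- [d9 92 b8 05 af dc 0c af]
query mem[0x10]=0x37, mem[0x20]=0x6e, mem[0x19]=0xdc, mem[0x07]=0xaf, mem[0x18]=0xaf

MEM[0x10,0x20,0x19,0x07,0x18] = 37 6e dc af af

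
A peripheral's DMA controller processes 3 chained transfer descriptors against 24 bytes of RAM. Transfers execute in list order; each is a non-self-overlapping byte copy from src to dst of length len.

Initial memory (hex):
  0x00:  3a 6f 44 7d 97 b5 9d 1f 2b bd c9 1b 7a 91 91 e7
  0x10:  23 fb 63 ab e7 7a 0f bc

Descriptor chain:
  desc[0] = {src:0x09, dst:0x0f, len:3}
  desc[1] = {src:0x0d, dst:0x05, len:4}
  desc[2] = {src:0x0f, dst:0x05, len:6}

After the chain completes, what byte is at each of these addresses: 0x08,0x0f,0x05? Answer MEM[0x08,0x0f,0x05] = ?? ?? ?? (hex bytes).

MEM[0x08,0x0f,0x05] = 63 bd bd

#0 dst[0x0f+3] := {0xbd,0xc9,0x1b}
#1 dst[0x05+4] := {0x91,0x91,0xbd,0xc9}
#2 dst[0x05+6] := {0xbd,0xc9,0x1b,0x63,0xab,0xe7}
query mem[0x08]=0x63, mem[0x0f]=0xbd, mem[0x05]=0xbd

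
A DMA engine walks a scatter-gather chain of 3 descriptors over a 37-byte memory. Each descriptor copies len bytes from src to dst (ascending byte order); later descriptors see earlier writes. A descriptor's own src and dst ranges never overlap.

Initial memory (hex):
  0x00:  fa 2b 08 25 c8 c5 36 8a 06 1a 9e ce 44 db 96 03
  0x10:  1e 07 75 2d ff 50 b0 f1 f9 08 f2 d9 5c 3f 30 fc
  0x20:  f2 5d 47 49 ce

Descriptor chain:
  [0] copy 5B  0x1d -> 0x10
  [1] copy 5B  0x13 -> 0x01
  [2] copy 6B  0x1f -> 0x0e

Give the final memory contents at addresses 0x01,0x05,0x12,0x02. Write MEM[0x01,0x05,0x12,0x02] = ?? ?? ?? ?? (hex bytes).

MEM[0x01,0x05,0x12,0x02] = f2 f1 49 5d

#0 dst[0x10+5] := {0x3f,0x30,0xfc,0xf2,0x5d}
#1 dst[0x01+5] := {0xf2,0x5d,0x50,0xb0,0xf1}
#2 dst[0x0e+6] := {0xfc,0xf2,0x5d,0x47,0x49,0xce}
query mem[0x01]=0xf2, mem[0x05]=0xf1, mem[0x12]=0x49, mem[0x02]=0x5d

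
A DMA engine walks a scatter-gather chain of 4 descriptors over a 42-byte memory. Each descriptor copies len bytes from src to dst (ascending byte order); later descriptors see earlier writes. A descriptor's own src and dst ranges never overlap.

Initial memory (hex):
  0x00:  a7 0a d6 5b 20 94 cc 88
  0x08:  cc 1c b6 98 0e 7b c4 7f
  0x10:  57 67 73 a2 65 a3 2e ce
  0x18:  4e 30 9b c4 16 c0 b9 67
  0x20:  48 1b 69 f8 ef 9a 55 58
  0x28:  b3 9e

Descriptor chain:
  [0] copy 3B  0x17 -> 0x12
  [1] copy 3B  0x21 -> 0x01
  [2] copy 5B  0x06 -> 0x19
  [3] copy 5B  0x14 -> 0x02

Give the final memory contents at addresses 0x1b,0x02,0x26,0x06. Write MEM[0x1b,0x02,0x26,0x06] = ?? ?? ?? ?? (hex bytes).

  after D0: wrote 3B at 0x12 = ce4e30
  after D1: wrote 3B at 0x01 = 1b69f8
  after D2: wrote 5B at 0x19 = cc88cc1cb6
  after D3: wrote 5B at 0x02 = 30a32ece4e
query mem[0x1b]=0xcc, mem[0x02]=0x30, mem[0x26]=0x55, mem[0x06]=0x4e

MEM[0x1b,0x02,0x26,0x06] = cc 30 55 4e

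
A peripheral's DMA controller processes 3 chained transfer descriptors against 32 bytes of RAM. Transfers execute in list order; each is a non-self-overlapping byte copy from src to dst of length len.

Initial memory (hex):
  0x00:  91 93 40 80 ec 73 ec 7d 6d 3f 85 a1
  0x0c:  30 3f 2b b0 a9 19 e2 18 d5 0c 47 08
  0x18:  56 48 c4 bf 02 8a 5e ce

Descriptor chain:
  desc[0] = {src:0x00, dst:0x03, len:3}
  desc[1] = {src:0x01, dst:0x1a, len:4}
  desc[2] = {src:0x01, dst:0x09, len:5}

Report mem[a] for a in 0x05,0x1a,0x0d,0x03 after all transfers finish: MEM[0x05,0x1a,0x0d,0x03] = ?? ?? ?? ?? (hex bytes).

MEM[0x05,0x1a,0x0d,0x03] = 40 93 40 91

#0 dst[0x03+3] := {0x91,0x93,0x40}
#1 dst[0x1a+4] := {0x93,0x40,0x91,0x93}
#2 dst[0x09+5] := {0x93,0x40,0x91,0x93,0x40}
query mem[0x05]=0x40, mem[0x1a]=0x93, mem[0x0d]=0x40, mem[0x03]=0x91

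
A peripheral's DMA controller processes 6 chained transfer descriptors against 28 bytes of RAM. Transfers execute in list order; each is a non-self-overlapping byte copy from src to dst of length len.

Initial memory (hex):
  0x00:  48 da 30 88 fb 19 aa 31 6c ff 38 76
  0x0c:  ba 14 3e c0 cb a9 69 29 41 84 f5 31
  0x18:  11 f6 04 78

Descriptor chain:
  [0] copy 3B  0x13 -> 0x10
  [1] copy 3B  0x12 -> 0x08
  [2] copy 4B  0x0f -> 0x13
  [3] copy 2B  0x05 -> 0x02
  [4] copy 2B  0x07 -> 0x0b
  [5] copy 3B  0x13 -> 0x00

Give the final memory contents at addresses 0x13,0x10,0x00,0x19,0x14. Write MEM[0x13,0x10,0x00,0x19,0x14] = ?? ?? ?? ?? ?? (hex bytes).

MEM[0x13,0x10,0x00,0x19,0x14] = c0 29 c0 f6 29

  after D0: wrote 3B at 0x10 = 294184
  after D1: wrote 3B at 0x08 = 842941
  after D2: wrote 4B at 0x13 = c0294184
  after D3: wrote 2B at 0x02 = 19aa
  after D4: wrote 2B at 0x0b = 3184
  after D5: wrote 3B at 0x00 = c02941
query mem[0x13]=0xc0, mem[0x10]=0x29, mem[0x00]=0xc0, mem[0x19]=0xf6, mem[0x14]=0x29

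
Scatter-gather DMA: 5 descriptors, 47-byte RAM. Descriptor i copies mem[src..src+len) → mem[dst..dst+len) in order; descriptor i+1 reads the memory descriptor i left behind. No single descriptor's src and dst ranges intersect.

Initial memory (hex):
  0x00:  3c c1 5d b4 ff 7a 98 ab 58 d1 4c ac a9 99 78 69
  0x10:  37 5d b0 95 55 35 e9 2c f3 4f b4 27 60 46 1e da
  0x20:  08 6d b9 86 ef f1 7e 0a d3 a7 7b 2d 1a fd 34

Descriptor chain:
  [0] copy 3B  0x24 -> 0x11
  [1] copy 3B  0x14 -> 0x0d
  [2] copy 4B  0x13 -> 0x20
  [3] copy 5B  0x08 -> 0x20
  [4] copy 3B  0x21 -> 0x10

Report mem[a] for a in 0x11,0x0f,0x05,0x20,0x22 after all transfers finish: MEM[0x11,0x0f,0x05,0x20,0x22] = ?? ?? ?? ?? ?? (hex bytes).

[0] 0x24->0x11 len=3 : ef f1 7e
[1] 0x14->0x0d len=3 : 55 35 e9
[2] 0x13->0x20 len=4 : 7e 55 35 e9
[3] 0x08->0x20 len=5 : 58 d1 4c ac a9
[4] 0x21->0x10 len=3 : d1 4c ac
query mem[0x11]=0x4c, mem[0x0f]=0xe9, mem[0x05]=0x7a, mem[0x20]=0x58, mem[0x22]=0x4c

MEM[0x11,0x0f,0x05,0x20,0x22] = 4c e9 7a 58 4c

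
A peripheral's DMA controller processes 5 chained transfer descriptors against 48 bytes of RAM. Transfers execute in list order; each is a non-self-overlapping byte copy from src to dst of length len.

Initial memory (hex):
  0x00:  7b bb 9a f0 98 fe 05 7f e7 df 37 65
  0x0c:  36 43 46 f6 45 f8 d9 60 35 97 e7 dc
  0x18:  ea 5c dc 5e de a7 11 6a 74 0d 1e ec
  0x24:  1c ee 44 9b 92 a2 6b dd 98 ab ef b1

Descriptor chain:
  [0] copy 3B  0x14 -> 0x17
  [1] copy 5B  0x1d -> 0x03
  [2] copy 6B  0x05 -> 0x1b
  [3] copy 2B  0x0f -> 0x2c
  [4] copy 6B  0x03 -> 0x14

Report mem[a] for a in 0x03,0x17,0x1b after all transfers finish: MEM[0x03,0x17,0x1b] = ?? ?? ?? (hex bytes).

D0: mem[0x17..0x19] <- [35 97 e7]
D1: mem[0x03..0x07] <- [a7 11 6a 74 0d]
D2: mem[0x1b..0x20] <- [6a 74 0d e7 df 37]
D3: mem[0x2c..0x2d] <- [f6 45]
D4: mem[0x14..0x19] <- [a7 11 6a 74 0d e7]
query mem[0x03]=0xa7, mem[0x17]=0x74, mem[0x1b]=0x6a

MEM[0x03,0x17,0x1b] = a7 74 6a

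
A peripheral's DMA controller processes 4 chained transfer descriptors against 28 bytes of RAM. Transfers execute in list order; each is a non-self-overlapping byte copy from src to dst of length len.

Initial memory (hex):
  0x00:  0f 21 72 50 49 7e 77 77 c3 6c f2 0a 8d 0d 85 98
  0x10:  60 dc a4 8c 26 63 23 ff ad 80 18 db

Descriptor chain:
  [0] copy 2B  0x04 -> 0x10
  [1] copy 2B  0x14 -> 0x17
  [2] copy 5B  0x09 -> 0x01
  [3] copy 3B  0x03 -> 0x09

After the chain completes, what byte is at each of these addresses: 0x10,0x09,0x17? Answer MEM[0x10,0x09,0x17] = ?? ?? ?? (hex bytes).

D0: mem[0x10..0x11] <- [49 7e]
D1: mem[0x17..0x18] <- [26 63]
D2: mem[0x01..0x05] <- [6c f2 0a 8d 0d]
D3: mem[0x09..0x0b] <- [0a 8d 0d]
query mem[0x10]=0x49, mem[0x09]=0x0a, mem[0x17]=0x26

MEM[0x10,0x09,0x17] = 49 0a 26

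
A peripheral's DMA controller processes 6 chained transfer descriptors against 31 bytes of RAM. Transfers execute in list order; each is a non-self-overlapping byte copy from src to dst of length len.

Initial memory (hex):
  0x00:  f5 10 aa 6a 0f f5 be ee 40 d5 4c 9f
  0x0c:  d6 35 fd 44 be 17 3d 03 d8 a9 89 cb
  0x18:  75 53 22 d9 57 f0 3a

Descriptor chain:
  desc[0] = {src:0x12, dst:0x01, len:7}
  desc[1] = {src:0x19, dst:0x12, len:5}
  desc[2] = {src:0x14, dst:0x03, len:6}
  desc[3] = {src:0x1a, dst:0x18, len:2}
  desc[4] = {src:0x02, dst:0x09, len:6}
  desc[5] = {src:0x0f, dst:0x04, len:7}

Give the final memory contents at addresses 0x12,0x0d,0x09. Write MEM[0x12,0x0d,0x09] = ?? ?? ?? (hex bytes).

#0 dst[0x01+7] := {0x3d,0x03,0xd8,0xa9,0x89,0xcb,0x75}
#1 dst[0x12+5] := {0x53,0x22,0xd9,0x57,0xf0}
#2 dst[0x03+6] := {0xd9,0x57,0xf0,0xcb,0x75,0x53}
#3 dst[0x18+2] := {0x22,0xd9}
#4 dst[0x09+6] := {0x03,0xd9,0x57,0xf0,0xcb,0x75}
#5 dst[0x04+7] := {0x44,0xbe,0x17,0x53,0x22,0xd9,0x57}
query mem[0x12]=0x53, mem[0x0d]=0xcb, mem[0x09]=0xd9

MEM[0x12,0x0d,0x09] = 53 cb d9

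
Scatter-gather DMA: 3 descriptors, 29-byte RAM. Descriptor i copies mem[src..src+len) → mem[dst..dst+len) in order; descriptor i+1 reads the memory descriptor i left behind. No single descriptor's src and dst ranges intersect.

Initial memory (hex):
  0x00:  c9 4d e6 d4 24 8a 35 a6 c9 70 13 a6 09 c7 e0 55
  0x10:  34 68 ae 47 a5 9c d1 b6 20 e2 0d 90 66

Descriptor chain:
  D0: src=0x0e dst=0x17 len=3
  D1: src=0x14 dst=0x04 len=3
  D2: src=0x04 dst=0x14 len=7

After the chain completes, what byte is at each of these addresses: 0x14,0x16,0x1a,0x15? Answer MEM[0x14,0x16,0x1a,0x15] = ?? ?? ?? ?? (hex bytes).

[0] 0x0e->0x17 len=3 : e0 55 34
[1] 0x14->0x04 len=3 : a5 9c d1
[2] 0x04->0x14 len=7 : a5 9c d1 a6 c9 70 13
query mem[0x14]=0xa5, mem[0x16]=0xd1, mem[0x1a]=0x13, mem[0x15]=0x9c

MEM[0x14,0x16,0x1a,0x15] = a5 d1 13 9c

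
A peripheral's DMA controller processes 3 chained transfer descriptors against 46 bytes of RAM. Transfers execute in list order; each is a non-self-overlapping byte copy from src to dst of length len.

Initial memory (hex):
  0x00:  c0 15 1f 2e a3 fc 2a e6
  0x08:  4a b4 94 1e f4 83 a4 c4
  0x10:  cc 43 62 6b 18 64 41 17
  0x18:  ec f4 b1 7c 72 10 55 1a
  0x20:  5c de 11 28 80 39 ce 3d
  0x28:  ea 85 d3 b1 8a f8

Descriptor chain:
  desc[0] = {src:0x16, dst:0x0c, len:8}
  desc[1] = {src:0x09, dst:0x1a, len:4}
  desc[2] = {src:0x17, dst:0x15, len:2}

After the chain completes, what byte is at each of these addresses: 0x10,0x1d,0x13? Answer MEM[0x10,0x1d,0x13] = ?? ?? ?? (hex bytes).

MEM[0x10,0x1d,0x13] = b1 41 10

[0] 0x16->0x0c len=8 : 41 17 ec f4 b1 7c 72 10
[1] 0x09->0x1a len=4 : b4 94 1e 41
[2] 0x17->0x15 len=2 : 17 ec
query mem[0x10]=0xb1, mem[0x1d]=0x41, mem[0x13]=0x10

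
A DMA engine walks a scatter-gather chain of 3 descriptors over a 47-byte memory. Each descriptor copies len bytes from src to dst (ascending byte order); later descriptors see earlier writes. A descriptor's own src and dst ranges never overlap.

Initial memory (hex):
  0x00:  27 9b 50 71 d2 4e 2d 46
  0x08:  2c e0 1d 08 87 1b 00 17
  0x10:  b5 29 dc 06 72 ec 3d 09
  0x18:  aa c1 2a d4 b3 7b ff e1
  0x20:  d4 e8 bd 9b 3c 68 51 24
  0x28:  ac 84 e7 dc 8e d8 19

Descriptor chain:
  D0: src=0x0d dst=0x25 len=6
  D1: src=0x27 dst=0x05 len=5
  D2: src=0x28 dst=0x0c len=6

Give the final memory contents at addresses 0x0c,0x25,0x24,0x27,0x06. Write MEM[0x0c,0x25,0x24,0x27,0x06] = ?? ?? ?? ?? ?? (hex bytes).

MEM[0x0c,0x25,0x24,0x27,0x06] = b5 1b 3c 17 b5

#0 dst[0x25+6] := {0x1b,0x00,0x17,0xb5,0x29,0xdc}
#1 dst[0x05+5] := {0x17,0xb5,0x29,0xdc,0xdc}
#2 dst[0x0c+6] := {0xb5,0x29,0xdc,0xdc,0x8e,0xd8}
query mem[0x0c]=0xb5, mem[0x25]=0x1b, mem[0x24]=0x3c, mem[0x27]=0x17, mem[0x06]=0xb5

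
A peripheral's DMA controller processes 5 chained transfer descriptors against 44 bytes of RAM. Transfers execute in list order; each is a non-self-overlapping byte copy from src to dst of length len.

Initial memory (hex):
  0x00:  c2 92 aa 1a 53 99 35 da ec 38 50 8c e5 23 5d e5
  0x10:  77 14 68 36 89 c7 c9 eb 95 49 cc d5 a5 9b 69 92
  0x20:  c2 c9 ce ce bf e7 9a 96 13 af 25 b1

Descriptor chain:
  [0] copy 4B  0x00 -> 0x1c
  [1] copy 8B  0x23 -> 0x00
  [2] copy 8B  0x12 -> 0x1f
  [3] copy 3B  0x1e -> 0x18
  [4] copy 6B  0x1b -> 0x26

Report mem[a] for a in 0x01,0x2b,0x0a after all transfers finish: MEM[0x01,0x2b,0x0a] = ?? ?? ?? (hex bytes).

D0: mem[0x1c..0x1f] <- [c2 92 aa 1a]
D1: mem[0x00..0x07] <- [ce bf e7 9a 96 13 af 25]
D2: mem[0x1f..0x26] <- [68 36 89 c7 c9 eb 95 49]
D3: mem[0x18..0x1a] <- [aa 68 36]
D4: mem[0x26..0x2b] <- [d5 c2 92 aa 68 36]
query mem[0x01]=0xbf, mem[0x2b]=0x36, mem[0x0a]=0x50

MEM[0x01,0x2b,0x0a] = bf 36 50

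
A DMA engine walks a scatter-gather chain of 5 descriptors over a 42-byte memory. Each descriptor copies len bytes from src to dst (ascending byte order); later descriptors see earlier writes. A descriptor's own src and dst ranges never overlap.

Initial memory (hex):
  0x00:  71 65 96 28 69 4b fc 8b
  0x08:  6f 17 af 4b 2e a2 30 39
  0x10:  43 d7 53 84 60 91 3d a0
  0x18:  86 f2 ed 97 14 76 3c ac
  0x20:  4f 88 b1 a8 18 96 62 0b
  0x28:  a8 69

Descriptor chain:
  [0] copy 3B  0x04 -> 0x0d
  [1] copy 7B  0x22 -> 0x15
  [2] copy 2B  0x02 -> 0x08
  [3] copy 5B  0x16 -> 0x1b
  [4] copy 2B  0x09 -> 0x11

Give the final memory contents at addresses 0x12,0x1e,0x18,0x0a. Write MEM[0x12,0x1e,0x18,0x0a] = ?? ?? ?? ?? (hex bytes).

MEM[0x12,0x1e,0x18,0x0a] = af 62 96 af

D0: mem[0x0d..0x0f] <- [69 4b fc]
D1: mem[0x15..0x1b] <- [b1 a8 18 96 62 0b a8]
D2: mem[0x08..0x09] <- [96 28]
D3: mem[0x1b..0x1f] <- [a8 18 96 62 0b]
D4: mem[0x11..0x12] <- [28 af]
query mem[0x12]=0xaf, mem[0x1e]=0x62, mem[0x18]=0x96, mem[0x0a]=0xaf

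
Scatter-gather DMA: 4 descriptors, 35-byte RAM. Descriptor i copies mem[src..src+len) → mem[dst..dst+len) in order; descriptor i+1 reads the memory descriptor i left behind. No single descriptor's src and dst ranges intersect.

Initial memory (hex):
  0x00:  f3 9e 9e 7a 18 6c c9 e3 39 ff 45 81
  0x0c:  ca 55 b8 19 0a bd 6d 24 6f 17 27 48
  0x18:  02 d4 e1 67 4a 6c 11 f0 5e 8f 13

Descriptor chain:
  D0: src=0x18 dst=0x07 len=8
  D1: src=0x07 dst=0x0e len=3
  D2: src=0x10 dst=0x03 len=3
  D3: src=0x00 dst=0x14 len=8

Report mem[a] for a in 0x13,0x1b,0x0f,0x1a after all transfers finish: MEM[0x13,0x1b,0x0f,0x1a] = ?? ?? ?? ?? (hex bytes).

MEM[0x13,0x1b,0x0f,0x1a] = 24 02 d4 c9

#0 dst[0x07+8] := {0x02,0xd4,0xe1,0x67,0x4a,0x6c,0x11,0xf0}
#1 dst[0x0e+3] := {0x02,0xd4,0xe1}
#2 dst[0x03+3] := {0xe1,0xbd,0x6d}
#3 dst[0x14+8] := {0xf3,0x9e,0x9e,0xe1,0xbd,0x6d,0xc9,0x02}
query mem[0x13]=0x24, mem[0x1b]=0x02, mem[0x0f]=0xd4, mem[0x1a]=0xc9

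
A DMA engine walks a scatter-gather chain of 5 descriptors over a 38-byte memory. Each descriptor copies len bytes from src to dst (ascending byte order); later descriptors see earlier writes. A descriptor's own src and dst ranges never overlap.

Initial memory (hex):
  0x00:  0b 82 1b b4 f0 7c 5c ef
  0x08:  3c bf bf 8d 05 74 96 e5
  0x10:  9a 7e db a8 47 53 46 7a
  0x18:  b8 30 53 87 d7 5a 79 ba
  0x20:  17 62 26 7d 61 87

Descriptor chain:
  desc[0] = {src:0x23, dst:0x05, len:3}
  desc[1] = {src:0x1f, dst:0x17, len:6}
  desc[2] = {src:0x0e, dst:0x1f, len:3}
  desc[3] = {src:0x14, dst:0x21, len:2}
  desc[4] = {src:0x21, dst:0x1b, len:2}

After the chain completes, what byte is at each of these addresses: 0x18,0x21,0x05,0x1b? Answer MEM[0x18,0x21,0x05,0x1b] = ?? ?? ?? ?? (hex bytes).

  after D0: wrote 3B at 0x05 = 7d6187
  after D1: wrote 6B at 0x17 = ba1762267d61
  after D2: wrote 3B at 0x1f = 96e59a
  after D3: wrote 2B at 0x21 = 4753
  after D4: wrote 2B at 0x1b = 4753
query mem[0x18]=0x17, mem[0x21]=0x47, mem[0x05]=0x7d, mem[0x1b]=0x47

MEM[0x18,0x21,0x05,0x1b] = 17 47 7d 47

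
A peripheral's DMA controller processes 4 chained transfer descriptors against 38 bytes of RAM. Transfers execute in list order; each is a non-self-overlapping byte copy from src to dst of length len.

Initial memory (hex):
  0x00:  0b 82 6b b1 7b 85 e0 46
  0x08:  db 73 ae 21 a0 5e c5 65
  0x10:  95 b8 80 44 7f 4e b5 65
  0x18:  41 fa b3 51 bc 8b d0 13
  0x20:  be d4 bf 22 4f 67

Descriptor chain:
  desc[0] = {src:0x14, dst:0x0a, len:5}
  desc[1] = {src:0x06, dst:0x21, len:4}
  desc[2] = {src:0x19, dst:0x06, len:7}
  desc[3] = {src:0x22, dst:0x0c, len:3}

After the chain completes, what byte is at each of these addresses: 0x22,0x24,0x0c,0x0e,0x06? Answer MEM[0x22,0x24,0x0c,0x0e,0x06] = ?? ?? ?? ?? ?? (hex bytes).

MEM[0x22,0x24,0x0c,0x0e,0x06] = 46 73 46 73 fa

[0] 0x14->0x0a len=5 : 7f 4e b5 65 41
[1] 0x06->0x21 len=4 : e0 46 db 73
[2] 0x19->0x06 len=7 : fa b3 51 bc 8b d0 13
[3] 0x22->0x0c len=3 : 46 db 73
query mem[0x22]=0x46, mem[0x24]=0x73, mem[0x0c]=0x46, mem[0x0e]=0x73, mem[0x06]=0xfa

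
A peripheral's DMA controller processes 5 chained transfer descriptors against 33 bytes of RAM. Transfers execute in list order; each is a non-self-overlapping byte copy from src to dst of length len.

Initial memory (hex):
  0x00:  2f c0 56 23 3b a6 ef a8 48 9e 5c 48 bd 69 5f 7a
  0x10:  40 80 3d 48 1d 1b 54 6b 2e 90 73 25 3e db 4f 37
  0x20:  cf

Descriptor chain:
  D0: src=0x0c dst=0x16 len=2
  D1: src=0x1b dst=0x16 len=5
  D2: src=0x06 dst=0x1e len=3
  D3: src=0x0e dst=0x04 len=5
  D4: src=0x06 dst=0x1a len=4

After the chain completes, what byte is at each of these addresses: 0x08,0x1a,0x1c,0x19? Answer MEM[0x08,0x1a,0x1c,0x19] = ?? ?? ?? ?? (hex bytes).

#0 dst[0x16+2] := {0xbd,0x69}
#1 dst[0x16+5] := {0x25,0x3e,0xdb,0x4f,0x37}
#2 dst[0x1e+3] := {0xef,0xa8,0x48}
#3 dst[0x04+5] := {0x5f,0x7a,0x40,0x80,0x3d}
#4 dst[0x1a+4] := {0x40,0x80,0x3d,0x9e}
query mem[0x08]=0x3d, mem[0x1a]=0x40, mem[0x1c]=0x3d, mem[0x19]=0x4f

MEM[0x08,0x1a,0x1c,0x19] = 3d 40 3d 4f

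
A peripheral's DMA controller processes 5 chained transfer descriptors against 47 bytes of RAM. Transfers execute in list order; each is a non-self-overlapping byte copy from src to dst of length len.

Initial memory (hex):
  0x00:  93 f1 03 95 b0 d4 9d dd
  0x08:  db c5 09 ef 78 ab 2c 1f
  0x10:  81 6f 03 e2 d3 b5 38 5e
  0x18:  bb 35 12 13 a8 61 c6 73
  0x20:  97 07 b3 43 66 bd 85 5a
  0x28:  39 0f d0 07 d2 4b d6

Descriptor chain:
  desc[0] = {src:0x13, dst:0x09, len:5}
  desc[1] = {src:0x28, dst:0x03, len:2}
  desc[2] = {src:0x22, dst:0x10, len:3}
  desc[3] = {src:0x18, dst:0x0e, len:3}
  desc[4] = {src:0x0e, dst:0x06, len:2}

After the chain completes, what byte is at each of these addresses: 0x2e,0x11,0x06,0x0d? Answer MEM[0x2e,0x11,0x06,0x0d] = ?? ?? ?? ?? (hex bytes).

MEM[0x2e,0x11,0x06,0x0d] = d6 43 bb 5e

D0: mem[0x09..0x0d] <- [e2 d3 b5 38 5e]
D1: mem[0x03..0x04] <- [39 0f]
D2: mem[0x10..0x12] <- [b3 43 66]
D3: mem[0x0e..0x10] <- [bb 35 12]
D4: mem[0x06..0x07] <- [bb 35]
query mem[0x2e]=0xd6, mem[0x11]=0x43, mem[0x06]=0xbb, mem[0x0d]=0x5e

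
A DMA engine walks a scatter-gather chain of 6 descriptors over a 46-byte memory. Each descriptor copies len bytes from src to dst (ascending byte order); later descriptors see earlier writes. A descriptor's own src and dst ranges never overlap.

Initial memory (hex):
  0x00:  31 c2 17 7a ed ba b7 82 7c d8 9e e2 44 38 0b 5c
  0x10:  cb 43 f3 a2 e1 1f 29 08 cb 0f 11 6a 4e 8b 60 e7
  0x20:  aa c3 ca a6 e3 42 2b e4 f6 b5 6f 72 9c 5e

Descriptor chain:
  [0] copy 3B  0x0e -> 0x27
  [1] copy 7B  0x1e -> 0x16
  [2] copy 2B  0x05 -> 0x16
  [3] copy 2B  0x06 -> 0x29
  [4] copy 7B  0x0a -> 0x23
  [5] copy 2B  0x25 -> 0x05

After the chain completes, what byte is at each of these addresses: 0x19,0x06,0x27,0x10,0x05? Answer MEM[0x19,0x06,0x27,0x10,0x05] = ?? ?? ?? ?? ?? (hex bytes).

MEM[0x19,0x06,0x27,0x10,0x05] = c3 38 0b cb 44

[0] 0x0e->0x27 len=3 : 0b 5c cb
[1] 0x1e->0x16 len=7 : 60 e7 aa c3 ca a6 e3
[2] 0x05->0x16 len=2 : ba b7
[3] 0x06->0x29 len=2 : b7 82
[4] 0x0a->0x23 len=7 : 9e e2 44 38 0b 5c cb
[5] 0x25->0x05 len=2 : 44 38
query mem[0x19]=0xc3, mem[0x06]=0x38, mem[0x27]=0x0b, mem[0x10]=0xcb, mem[0x05]=0x44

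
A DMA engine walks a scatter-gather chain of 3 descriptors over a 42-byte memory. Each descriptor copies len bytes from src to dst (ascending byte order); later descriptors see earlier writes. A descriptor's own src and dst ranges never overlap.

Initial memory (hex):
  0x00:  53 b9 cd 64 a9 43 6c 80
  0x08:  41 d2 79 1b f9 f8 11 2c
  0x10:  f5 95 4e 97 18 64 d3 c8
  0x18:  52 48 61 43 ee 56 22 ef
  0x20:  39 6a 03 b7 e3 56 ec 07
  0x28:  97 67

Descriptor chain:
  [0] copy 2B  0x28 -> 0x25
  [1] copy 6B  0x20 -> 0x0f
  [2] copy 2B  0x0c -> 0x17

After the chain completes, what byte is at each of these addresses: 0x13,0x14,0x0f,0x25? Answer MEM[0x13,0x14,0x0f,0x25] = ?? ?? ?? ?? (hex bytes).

D0: mem[0x25..0x26] <- [97 67]
D1: mem[0x0f..0x14] <- [39 6a 03 b7 e3 97]
D2: mem[0x17..0x18] <- [f9 f8]
query mem[0x13]=0xe3, mem[0x14]=0x97, mem[0x0f]=0x39, mem[0x25]=0x97

MEM[0x13,0x14,0x0f,0x25] = e3 97 39 97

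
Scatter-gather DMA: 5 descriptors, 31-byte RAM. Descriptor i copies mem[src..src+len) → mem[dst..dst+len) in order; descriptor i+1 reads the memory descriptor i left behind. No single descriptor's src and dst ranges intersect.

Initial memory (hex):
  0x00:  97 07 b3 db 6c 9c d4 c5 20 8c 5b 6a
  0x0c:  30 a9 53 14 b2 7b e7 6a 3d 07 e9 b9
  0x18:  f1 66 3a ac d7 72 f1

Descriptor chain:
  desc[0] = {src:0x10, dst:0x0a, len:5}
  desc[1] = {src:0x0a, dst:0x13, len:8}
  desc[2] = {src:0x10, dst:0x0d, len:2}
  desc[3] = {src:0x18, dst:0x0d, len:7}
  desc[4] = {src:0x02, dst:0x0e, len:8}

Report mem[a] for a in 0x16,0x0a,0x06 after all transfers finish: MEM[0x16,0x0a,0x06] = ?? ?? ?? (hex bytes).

#0 dst[0x0a+5] := {0xb2,0x7b,0xe7,0x6a,0x3d}
#1 dst[0x13+8] := {0xb2,0x7b,0xe7,0x6a,0x3d,0x14,0xb2,0x7b}
#2 dst[0x0d+2] := {0xb2,0x7b}
#3 dst[0x0d+7] := {0x14,0xb2,0x7b,0xac,0xd7,0x72,0xf1}
#4 dst[0x0e+8] := {0xb3,0xdb,0x6c,0x9c,0xd4,0xc5,0x20,0x8c}
query mem[0x16]=0x6a, mem[0x0a]=0xb2, mem[0x06]=0xd4

MEM[0x16,0x0a,0x06] = 6a b2 d4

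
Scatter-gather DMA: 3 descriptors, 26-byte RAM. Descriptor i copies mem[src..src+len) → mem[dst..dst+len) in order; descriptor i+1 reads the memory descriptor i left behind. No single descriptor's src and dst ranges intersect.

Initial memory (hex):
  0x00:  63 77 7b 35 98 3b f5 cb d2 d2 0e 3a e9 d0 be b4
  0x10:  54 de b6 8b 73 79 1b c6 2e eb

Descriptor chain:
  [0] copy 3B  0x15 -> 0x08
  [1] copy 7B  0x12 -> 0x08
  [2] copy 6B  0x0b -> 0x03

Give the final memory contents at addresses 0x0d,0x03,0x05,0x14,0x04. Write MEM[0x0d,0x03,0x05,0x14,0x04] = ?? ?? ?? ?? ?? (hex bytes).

  after D0: wrote 3B at 0x08 = 791bc6
  after D1: wrote 7B at 0x08 = b68b73791bc62e
  after D2: wrote 6B at 0x03 = 791bc62eb454
query mem[0x0d]=0xc6, mem[0x03]=0x79, mem[0x05]=0xc6, mem[0x14]=0x73, mem[0x04]=0x1b

MEM[0x0d,0x03,0x05,0x14,0x04] = c6 79 c6 73 1b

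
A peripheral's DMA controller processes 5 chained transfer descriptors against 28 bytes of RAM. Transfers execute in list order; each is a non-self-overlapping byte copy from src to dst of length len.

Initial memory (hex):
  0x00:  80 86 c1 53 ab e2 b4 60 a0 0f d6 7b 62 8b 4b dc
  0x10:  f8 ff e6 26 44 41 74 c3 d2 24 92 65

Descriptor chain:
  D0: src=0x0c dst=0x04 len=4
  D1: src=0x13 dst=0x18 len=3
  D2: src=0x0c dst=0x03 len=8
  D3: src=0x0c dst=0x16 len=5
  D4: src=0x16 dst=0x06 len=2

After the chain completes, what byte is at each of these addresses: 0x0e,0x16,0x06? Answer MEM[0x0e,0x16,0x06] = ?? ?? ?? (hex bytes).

MEM[0x0e,0x16,0x06] = 4b 62 62

#0 dst[0x04+4] := {0x62,0x8b,0x4b,0xdc}
#1 dst[0x18+3] := {0x26,0x44,0x41}
#2 dst[0x03+8] := {0x62,0x8b,0x4b,0xdc,0xf8,0xff,0xe6,0x26}
#3 dst[0x16+5] := {0x62,0x8b,0x4b,0xdc,0xf8}
#4 dst[0x06+2] := {0x62,0x8b}
query mem[0x0e]=0x4b, mem[0x16]=0x62, mem[0x06]=0x62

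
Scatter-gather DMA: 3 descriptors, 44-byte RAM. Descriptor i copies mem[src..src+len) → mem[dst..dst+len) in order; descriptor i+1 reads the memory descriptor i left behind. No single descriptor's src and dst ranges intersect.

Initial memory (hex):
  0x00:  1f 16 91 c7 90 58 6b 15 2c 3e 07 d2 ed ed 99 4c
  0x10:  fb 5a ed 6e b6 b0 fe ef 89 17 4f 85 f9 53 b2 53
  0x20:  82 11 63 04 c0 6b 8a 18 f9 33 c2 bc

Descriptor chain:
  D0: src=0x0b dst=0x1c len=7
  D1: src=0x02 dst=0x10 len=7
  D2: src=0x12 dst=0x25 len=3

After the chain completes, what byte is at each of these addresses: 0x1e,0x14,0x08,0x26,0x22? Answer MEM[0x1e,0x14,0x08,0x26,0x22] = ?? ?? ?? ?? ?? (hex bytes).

[0] 0x0b->0x1c len=7 : d2 ed ed 99 4c fb 5a
[1] 0x02->0x10 len=7 : 91 c7 90 58 6b 15 2c
[2] 0x12->0x25 len=3 : 90 58 6b
query mem[0x1e]=0xed, mem[0x14]=0x6b, mem[0x08]=0x2c, mem[0x26]=0x58, mem[0x22]=0x5a

MEM[0x1e,0x14,0x08,0x26,0x22] = ed 6b 2c 58 5a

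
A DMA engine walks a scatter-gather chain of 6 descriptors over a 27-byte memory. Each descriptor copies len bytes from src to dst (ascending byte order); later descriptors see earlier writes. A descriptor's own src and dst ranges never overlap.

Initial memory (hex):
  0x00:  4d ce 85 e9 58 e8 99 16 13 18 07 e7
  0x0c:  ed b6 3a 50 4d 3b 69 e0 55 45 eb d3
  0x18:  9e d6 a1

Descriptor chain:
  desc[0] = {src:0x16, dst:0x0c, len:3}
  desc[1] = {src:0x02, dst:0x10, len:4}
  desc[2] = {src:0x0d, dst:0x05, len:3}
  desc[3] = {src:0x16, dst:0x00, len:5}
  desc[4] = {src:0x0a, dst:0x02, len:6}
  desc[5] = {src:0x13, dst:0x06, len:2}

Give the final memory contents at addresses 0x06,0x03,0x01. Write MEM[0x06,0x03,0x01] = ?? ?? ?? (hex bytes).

  after D0: wrote 3B at 0x0c = ebd39e
  after D1: wrote 4B at 0x10 = 85e958e8
  after D2: wrote 3B at 0x05 = d39e50
  after D3: wrote 5B at 0x00 = ebd39ed6a1
  after D4: wrote 6B at 0x02 = 07e7ebd39e50
  after D5: wrote 2B at 0x06 = e855
query mem[0x06]=0xe8, mem[0x03]=0xe7, mem[0x01]=0xd3

MEM[0x06,0x03,0x01] = e8 e7 d3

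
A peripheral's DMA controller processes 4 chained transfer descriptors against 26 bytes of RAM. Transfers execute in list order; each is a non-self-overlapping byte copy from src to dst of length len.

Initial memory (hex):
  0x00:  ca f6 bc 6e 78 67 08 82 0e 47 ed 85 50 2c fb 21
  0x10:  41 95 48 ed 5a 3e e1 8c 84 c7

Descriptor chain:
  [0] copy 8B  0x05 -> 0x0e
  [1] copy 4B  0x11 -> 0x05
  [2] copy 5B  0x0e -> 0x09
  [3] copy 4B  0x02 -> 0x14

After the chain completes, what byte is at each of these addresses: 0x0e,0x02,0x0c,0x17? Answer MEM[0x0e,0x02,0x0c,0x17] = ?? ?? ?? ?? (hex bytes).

MEM[0x0e,0x02,0x0c,0x17] = 67 bc 0e 0e

#0 dst[0x0e+8] := {0x67,0x08,0x82,0x0e,0x47,0xed,0x85,0x50}
#1 dst[0x05+4] := {0x0e,0x47,0xed,0x85}
#2 dst[0x09+5] := {0x67,0x08,0x82,0x0e,0x47}
#3 dst[0x14+4] := {0xbc,0x6e,0x78,0x0e}
query mem[0x0e]=0x67, mem[0x02]=0xbc, mem[0x0c]=0x0e, mem[0x17]=0x0e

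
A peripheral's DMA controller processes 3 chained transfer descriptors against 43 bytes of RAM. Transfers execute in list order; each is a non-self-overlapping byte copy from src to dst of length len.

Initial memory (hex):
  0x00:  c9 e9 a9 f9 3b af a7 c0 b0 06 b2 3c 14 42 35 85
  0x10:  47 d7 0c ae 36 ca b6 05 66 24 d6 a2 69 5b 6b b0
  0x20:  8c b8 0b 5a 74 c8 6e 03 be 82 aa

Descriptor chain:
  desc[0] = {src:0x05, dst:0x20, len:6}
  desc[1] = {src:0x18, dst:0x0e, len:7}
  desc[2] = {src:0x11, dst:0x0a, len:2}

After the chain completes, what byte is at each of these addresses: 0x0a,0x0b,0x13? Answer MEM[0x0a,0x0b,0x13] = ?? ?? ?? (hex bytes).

  after D0: wrote 6B at 0x20 = afa7c0b006b2
  after D1: wrote 7B at 0x0e = 6624d6a2695b6b
  after D2: wrote 2B at 0x0a = a269
query mem[0x0a]=0xa2, mem[0x0b]=0x69, mem[0x13]=0x5b

MEM[0x0a,0x0b,0x13] = a2 69 5b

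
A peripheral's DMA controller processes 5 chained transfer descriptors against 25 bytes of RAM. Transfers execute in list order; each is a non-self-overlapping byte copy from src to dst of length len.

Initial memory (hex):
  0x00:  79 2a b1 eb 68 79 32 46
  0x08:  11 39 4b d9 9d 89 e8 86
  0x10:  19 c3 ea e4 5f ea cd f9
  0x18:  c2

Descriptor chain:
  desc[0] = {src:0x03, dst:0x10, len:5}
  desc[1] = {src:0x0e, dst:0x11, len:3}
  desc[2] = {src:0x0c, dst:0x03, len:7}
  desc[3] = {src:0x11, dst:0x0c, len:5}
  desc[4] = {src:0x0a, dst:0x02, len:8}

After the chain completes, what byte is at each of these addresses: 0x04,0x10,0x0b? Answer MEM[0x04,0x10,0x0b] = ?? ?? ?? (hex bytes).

MEM[0x04,0x10,0x0b] = e8 ea d9

#0 dst[0x10+5] := {0xeb,0x68,0x79,0x32,0x46}
#1 dst[0x11+3] := {0xe8,0x86,0xeb}
#2 dst[0x03+7] := {0x9d,0x89,0xe8,0x86,0xeb,0xe8,0x86}
#3 dst[0x0c+5] := {0xe8,0x86,0xeb,0x46,0xea}
#4 dst[0x02+8] := {0x4b,0xd9,0xe8,0x86,0xeb,0x46,0xea,0xe8}
query mem[0x04]=0xe8, mem[0x10]=0xea, mem[0x0b]=0xd9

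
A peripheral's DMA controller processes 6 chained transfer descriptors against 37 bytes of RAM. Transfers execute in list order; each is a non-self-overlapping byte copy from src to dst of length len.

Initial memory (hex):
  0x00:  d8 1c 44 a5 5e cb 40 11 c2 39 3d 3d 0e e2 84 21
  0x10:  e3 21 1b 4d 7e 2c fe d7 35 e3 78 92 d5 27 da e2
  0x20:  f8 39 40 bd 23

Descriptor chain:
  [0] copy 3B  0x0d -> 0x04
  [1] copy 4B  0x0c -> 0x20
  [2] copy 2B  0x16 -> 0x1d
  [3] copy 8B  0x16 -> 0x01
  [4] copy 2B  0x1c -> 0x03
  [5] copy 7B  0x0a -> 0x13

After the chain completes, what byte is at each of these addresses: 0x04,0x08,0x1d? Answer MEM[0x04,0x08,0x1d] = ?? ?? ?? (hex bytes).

MEM[0x04,0x08,0x1d] = fe fe fe

D0: mem[0x04..0x06] <- [e2 84 21]
D1: mem[0x20..0x23] <- [0e e2 84 21]
D2: mem[0x1d..0x1e] <- [fe d7]
D3: mem[0x01..0x08] <- [fe d7 35 e3 78 92 d5 fe]
D4: mem[0x03..0x04] <- [d5 fe]
D5: mem[0x13..0x19] <- [3d 3d 0e e2 84 21 e3]
query mem[0x04]=0xfe, mem[0x08]=0xfe, mem[0x1d]=0xfe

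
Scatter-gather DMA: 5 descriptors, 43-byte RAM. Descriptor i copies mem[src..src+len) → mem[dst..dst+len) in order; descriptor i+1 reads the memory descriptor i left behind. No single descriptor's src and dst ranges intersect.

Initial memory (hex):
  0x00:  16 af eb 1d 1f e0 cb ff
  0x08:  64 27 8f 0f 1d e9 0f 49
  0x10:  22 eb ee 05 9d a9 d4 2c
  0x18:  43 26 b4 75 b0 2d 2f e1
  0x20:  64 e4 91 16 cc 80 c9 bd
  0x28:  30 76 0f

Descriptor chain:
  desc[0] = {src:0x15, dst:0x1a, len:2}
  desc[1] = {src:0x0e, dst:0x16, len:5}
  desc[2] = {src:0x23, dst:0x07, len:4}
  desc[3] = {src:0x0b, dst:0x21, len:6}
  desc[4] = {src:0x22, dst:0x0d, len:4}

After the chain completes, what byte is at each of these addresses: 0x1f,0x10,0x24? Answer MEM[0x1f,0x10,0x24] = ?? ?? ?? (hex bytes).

MEM[0x1f,0x10,0x24] = e1 49 0f

#0 dst[0x1a+2] := {0xa9,0xd4}
#1 dst[0x16+5] := {0x0f,0x49,0x22,0xeb,0xee}
#2 dst[0x07+4] := {0x16,0xcc,0x80,0xc9}
#3 dst[0x21+6] := {0x0f,0x1d,0xe9,0x0f,0x49,0x22}
#4 dst[0x0d+4] := {0x1d,0xe9,0x0f,0x49}
query mem[0x1f]=0xe1, mem[0x10]=0x49, mem[0x24]=0x0f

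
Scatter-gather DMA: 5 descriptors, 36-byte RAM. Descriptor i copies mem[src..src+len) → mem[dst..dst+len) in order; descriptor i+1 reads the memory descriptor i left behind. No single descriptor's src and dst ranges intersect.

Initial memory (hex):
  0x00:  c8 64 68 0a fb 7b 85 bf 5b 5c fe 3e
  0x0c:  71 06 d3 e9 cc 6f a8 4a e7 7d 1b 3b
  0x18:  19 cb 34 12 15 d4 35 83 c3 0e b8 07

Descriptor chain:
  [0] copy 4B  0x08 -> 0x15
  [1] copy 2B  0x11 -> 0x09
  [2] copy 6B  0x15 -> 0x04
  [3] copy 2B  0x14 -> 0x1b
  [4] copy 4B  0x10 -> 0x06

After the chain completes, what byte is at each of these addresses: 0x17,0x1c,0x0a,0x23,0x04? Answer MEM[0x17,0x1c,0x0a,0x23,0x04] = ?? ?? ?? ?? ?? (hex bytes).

MEM[0x17,0x1c,0x0a,0x23,0x04] = fe 5b a8 07 5b

#0 dst[0x15+4] := {0x5b,0x5c,0xfe,0x3e}
#1 dst[0x09+2] := {0x6f,0xa8}
#2 dst[0x04+6] := {0x5b,0x5c,0xfe,0x3e,0xcb,0x34}
#3 dst[0x1b+2] := {0xe7,0x5b}
#4 dst[0x06+4] := {0xcc,0x6f,0xa8,0x4a}
query mem[0x17]=0xfe, mem[0x1c]=0x5b, mem[0x0a]=0xa8, mem[0x23]=0x07, mem[0x04]=0x5b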